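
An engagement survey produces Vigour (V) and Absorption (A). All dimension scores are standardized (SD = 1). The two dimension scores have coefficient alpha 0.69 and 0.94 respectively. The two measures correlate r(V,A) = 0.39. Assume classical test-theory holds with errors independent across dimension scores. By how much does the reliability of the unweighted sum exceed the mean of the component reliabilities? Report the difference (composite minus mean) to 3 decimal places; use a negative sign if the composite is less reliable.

0.052

Var(sum) = 2 + 0.78 = 2.78; true-score variance = 1.63 + 0.78 = 2.41; composite reliability = 0.8669.
Mean component reliability = 0.8150.
Difference = 0.8669 − 0.8150 = 0.052.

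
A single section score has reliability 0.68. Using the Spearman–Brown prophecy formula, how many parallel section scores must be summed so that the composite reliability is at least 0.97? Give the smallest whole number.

16

k ≥ ρ*(1−ρ₁)/(ρ₁(1−ρ*)) = 0.97·0.32 / (0.68·0.03) = 15.216.
Smallest integer k = 16.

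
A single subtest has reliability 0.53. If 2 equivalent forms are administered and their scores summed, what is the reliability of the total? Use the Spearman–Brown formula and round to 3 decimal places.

0.693

ρ_k = kρ / (1 + (k−1)ρ) = 2·0.53 / (1 + 1·0.53) = 1.060 / 1.530 = 0.693.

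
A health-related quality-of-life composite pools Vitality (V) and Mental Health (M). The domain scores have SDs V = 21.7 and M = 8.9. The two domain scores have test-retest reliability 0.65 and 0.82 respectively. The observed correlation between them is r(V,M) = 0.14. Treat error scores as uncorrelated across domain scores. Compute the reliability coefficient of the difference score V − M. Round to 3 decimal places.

0.639

Var(V−M) = 21.7² + 8.9² − 2·21.7·8.9·0.14 = 550.1 − 54.0764 = 496.024.
Because errors are independent across components, Cov(Tᵢ,Tⱼ) = Cov(Xᵢ,Xⱼ); the off-diagonal part of the true-score variance is the same as above.
True-score variance = [21.7²·0.65 + 8.9²·0.82] − 54.0764 = 371.031 − 54.0764 = 316.954.
Reliability = 316.954 / 496.024 = 0.639.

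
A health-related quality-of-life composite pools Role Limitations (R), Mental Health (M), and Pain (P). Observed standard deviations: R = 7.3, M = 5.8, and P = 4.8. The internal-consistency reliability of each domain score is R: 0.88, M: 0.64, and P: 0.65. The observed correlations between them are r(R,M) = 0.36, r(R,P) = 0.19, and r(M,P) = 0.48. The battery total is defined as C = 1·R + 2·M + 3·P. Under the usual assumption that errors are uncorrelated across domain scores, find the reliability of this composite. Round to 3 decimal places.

0.806

Var(C) = 7.3² + 2²·5.8² + 3²·4.8² + 2·[2·7.3·5.8·0.36 + 3·7.3·4.8·0.19 + 6·5.8·4.8·0.48] = 395.21 + 261.274 = 656.484.
Because errors are independent across components, Cov(Tᵢ,Tⱼ) = Cov(Xᵢ,Xⱼ); the off-diagonal part of the true-score variance is the same as above.
True-score variance = [7.3²·0.88 + 2²·5.8²·0.64 + 3²·4.8²·0.65] + 261.274 = 267.798 + 261.274 = 529.071.
Reliability = 529.071 / 656.484 = 0.806.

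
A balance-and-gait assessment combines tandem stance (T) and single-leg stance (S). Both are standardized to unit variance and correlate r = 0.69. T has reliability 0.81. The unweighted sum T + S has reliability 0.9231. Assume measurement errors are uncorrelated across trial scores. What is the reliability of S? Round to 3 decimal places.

0.930

Var(T+S) = 2 + 2·0.69 = 3.380.
True-score variance = ρ_T + ρ_S + 2·0.69, so 0.9231 = (0.81 + ρ_S + 1.38) / 3.380.
ρ_S = 0.9231·3.380 − 0.81 − 1.38 = 0.930.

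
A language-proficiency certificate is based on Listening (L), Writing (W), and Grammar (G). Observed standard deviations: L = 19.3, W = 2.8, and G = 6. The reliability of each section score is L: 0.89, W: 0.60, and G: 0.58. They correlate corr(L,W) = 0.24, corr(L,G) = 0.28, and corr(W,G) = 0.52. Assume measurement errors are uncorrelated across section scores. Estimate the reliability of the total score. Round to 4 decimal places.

Var(L+W+G) = 19.3² + 2.8² + 6² + 2·[19.3·2.8·0.24 + 19.3·6·0.28 + 2.8·6·0.52] = 416.33 + 108.259 = 524.589.
With uncorrelated errors the cross-covariances are all true-score covariance, so they carry over unchanged; only the diagonal terms shrink to ρᵢσᵢ².
True-score variance = [19.3²·0.89 + 2.8²·0.60 + 6²·0.58] + 108.259 = 357.1 + 108.259 = 465.359.
Reliability = 465.359 / 524.589 = 0.8871.

0.8871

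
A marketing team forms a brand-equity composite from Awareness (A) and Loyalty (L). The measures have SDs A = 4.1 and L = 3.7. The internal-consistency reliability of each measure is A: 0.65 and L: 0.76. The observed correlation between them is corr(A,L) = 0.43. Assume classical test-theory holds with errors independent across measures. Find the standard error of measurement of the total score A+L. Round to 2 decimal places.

3.03

Var(total) = 30.5 + 13.0462 = 43.5462.
True-score variance = 21.3309 + 13.0462 = 34.3771, so reliability = 0.7894.
Error variance = 43.5462 − 34.3771 = 9.1691; SEM = √9.1691 = 3.03.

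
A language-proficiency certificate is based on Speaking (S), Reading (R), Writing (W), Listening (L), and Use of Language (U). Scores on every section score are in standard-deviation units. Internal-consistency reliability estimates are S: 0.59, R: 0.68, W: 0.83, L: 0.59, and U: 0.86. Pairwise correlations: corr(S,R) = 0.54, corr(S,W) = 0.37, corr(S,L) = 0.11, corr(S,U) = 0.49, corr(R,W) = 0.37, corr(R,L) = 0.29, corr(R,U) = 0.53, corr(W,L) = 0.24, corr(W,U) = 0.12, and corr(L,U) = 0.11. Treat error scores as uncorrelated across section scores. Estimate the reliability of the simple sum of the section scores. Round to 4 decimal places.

0.8721

Var(S+R+W+L+U) = 5 + 2·[0.54 + 0.37 + 0.11 + 0.49 + 0.37 + 0.29 + 0.53 + 0.24 + 0.12 + 0.11] = 5 + 6.34 = 11.34.
Because errors are independent across components, Cov(Tᵢ,Tⱼ) = Cov(Xᵢ,Xⱼ); the off-diagonal part of the true-score variance is the same as above.
True-score variance = [0.59 + 0.68 + 0.83 + 0.59 + 0.86] + 6.34 = 3.55 + 6.34 = 9.89.
Reliability = 9.89 / 11.34 = 0.8721.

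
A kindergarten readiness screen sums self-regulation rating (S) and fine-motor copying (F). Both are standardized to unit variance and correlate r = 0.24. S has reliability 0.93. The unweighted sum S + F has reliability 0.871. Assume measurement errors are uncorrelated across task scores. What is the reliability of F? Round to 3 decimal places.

0.750

Var(S+F) = 2 + 2·0.24 = 2.480.
True-score variance = ρ_S + ρ_F + 2·0.24, so 0.871 = (0.93 + ρ_F + 0.48) / 2.480.
ρ_F = 0.871·2.480 − 0.93 − 0.48 = 0.750.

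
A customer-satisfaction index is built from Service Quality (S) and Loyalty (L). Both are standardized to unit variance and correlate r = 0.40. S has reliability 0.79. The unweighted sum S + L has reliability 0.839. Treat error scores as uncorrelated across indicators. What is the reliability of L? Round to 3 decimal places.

0.759

Var(S+L) = 2 + 2·0.40 = 2.800.
True-score variance = ρ_S + ρ_L + 2·0.40, so 0.839 = (0.79 + ρ_L + 0.80) / 2.800.
ρ_L = 0.839·2.800 − 0.79 − 0.80 = 0.759.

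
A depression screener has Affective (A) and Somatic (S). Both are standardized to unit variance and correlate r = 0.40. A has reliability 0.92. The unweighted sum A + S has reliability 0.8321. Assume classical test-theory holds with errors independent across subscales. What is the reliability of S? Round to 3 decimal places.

Var(A+S) = 2 + 2·0.40 = 2.800.
True-score variance = ρ_A + ρ_S + 2·0.40, so 0.8321 = (0.92 + ρ_S + 0.80) / 2.800.
ρ_S = 0.8321·2.800 − 0.92 − 0.80 = 0.610.

0.610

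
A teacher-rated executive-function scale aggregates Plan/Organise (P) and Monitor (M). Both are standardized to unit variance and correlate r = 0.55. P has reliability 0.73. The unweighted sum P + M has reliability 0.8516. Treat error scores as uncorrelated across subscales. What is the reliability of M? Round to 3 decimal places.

Var(P+M) = 2 + 2·0.55 = 3.100.
True-score variance = ρ_P + ρ_M + 2·0.55, so 0.8516 = (0.73 + ρ_M + 1.10) / 3.100.
ρ_M = 0.8516·3.100 − 0.73 − 1.10 = 0.810.

0.810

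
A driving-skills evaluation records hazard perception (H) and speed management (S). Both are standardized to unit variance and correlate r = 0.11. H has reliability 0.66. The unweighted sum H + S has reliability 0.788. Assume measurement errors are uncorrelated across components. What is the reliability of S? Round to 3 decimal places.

Var(H+S) = 2 + 2·0.11 = 2.220.
True-score variance = ρ_H + ρ_S + 2·0.11, so 0.788 = (0.66 + ρ_S + 0.22) / 2.220.
ρ_S = 0.788·2.220 − 0.66 − 0.22 = 0.869.

0.869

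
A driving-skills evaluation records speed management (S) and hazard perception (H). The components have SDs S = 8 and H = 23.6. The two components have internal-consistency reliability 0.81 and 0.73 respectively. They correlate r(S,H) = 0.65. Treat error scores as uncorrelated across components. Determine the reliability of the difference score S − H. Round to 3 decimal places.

0.567

Var(S−H) = 8² + 23.6² − 2·8·23.6·0.65 = 620.96 − 245.44 = 375.52.
Because errors are independent across components, Cov(Tᵢ,Tⱼ) = Cov(Xᵢ,Xⱼ); the off-diagonal part of the true-score variance is the same as above.
True-score variance = [8²·0.81 + 23.6²·0.73] − 245.44 = 458.421 − 245.44 = 212.981.
Reliability = 212.981 / 375.52 = 0.567.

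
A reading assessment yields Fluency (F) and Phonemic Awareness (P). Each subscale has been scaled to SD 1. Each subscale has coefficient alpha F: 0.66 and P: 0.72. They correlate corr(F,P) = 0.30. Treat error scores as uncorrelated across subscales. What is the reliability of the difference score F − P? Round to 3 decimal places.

0.557

Var(F−P) = 1 + 1 − 2·0.30 = 2 − 0.6 = 1.4.
With uncorrelated errors the cross-covariances are all true-score covariance, so they carry over unchanged; only the diagonal terms shrink to ρᵢσᵢ².
True-score variance = [0.66 + 0.72] − 0.6 = 1.38 − 0.6 = 0.78.
Reliability = 0.78 / 1.4 = 0.557.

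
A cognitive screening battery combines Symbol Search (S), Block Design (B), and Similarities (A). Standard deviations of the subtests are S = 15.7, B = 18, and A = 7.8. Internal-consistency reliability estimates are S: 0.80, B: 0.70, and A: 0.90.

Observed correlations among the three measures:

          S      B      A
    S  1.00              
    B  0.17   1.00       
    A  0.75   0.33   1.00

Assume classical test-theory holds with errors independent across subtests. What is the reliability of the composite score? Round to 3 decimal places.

Var(S+B+A) = 15.7² + 18² + 7.8² + 2·[15.7·18·0.17 + 15.7·7.8·0.75 + 18·7.8·0.33] = 631.33 + 372.438 = 1003.77.
Under uncorrelated errors the observed covariances equal the true-score covariances, so only the own-variance terms attenuate.
True-score variance = [15.7²·0.80 + 18²·0.70 + 7.8²·0.90] + 372.438 = 478.748 + 372.438 = 851.186.
Reliability = 851.186 / 1003.77 = 0.848.

0.848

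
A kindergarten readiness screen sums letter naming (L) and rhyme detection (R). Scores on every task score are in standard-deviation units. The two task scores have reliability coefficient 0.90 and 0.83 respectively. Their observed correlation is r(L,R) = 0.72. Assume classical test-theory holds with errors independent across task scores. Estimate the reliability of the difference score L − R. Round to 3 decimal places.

Var(L−R) = 1 + 1 − 2·0.72 = 2 − 1.44 = 0.56.
With uncorrelated errors the cross-covariances are all true-score covariance, so they carry over unchanged; only the diagonal terms shrink to ρᵢσᵢ².
True-score variance = [0.90 + 0.83] − 1.44 = 1.73 − 1.44 = 0.29.
Reliability = 0.29 / 0.56 = 0.518.

0.518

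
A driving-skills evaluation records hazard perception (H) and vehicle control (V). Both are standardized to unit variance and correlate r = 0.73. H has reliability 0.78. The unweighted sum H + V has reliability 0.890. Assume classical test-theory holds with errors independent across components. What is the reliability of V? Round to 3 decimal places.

Var(H+V) = 2 + 2·0.73 = 3.460.
True-score variance = ρ_H + ρ_V + 2·0.73, so 0.890 = (0.78 + ρ_V + 1.46) / 3.460.
ρ_V = 0.890·3.460 − 0.78 − 1.46 = 0.839.

0.839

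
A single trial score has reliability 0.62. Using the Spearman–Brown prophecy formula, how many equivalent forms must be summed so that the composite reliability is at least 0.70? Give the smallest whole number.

k ≥ ρ*(1−ρ₁)/(ρ₁(1−ρ*)) = 0.70·0.38 / (0.62·0.30) = 1.430.
Smallest integer k = 2.

2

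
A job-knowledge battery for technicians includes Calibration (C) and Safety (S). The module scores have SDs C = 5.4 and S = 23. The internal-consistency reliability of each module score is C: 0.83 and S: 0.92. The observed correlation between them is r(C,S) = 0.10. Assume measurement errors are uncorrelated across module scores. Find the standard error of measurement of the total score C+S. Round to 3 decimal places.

Var(total) = 558.16 + 24.84 = 583.
True-score variance = 510.883 + 24.84 = 535.723, so reliability = 0.9189.
Error variance = 583 − 535.723 = 47.2772; SEM = √47.2772 = 6.876.

6.876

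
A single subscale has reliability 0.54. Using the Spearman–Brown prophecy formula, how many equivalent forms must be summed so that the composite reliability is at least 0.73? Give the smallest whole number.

3

k ≥ ρ*(1−ρ₁)/(ρ₁(1−ρ*)) = 0.73·0.46 / (0.54·0.27) = 2.303.
Smallest integer k = 3.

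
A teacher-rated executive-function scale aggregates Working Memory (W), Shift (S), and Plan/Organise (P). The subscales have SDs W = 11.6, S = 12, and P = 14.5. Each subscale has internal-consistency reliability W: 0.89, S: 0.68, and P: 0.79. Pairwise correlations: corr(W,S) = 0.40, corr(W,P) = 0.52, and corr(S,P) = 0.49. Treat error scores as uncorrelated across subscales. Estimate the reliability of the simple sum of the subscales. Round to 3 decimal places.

Var(W+S+P) = 11.6² + 12² + 14.5² + 2·[11.6·12·0.40 + 11.6·14.5·0.52 + 12·14.5·0.49] = 488.81 + 456.808 = 945.618.
Under uncorrelated errors the observed covariances equal the true-score covariances, so only the own-variance terms attenuate.
True-score variance = [11.6²·0.89 + 12²·0.68 + 14.5²·0.79] + 456.808 = 383.776 + 456.808 = 840.584.
Reliability = 840.584 / 945.618 = 0.889.

0.889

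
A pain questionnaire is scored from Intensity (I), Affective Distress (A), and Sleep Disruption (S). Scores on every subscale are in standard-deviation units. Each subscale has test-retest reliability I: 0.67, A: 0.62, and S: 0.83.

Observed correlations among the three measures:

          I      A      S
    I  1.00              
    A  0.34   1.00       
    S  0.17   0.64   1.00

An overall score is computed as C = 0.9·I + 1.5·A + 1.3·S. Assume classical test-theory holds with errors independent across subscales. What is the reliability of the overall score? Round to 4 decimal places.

0.8354

Var(C) = 0.9² + 1.5² + 1.3² + 2·[1.35·0.34 + 1.17·0.17 + 1.95·0.64] = 4.75 + 3.8118 = 8.5618.
Under uncorrelated errors the observed covariances equal the true-score covariances, so only the own-variance terms attenuate.
True-score variance = [0.9²·0.67 + 1.5²·0.62 + 1.3²·0.83] + 3.8118 = 3.3404 + 3.8118 = 7.1522.
Reliability = 7.1522 / 8.5618 = 0.8354.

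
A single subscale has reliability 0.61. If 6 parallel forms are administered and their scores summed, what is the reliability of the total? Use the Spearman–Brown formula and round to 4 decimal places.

ρ_k = kρ / (1 + (k−1)ρ) = 6·0.61 / (1 + 5·0.61) = 3.660 / 4.050 = 0.9037.

0.9037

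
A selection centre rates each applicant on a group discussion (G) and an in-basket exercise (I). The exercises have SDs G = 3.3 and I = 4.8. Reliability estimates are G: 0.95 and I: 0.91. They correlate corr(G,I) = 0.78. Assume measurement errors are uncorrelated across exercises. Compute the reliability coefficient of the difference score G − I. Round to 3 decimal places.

Var(G−I) = 3.3² + 4.8² − 2·3.3·4.8·0.78 = 33.93 − 24.7104 = 9.2196.
With uncorrelated errors the cross-covariances are all true-score covariance, so they carry over unchanged; only the diagonal terms shrink to ρᵢσᵢ².
True-score variance = [3.3²·0.95 + 4.8²·0.91] − 24.7104 = 31.3119 − 24.7104 = 6.6015.
Reliability = 6.6015 / 9.2196 = 0.716.

0.716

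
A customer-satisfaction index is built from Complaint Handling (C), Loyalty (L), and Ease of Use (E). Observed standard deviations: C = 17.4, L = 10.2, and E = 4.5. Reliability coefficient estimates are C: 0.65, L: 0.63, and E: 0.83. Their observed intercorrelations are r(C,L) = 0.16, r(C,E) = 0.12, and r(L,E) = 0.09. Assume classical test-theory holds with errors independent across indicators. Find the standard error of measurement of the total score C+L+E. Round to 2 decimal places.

12.16

Var(total) = 427.05 + 83.8476 = 510.898.
True-score variance = 279.147 + 83.8476 = 362.994, so reliability = 0.7105.
Error variance = 510.898 − 362.994 = 147.903; SEM = √147.903 = 12.16.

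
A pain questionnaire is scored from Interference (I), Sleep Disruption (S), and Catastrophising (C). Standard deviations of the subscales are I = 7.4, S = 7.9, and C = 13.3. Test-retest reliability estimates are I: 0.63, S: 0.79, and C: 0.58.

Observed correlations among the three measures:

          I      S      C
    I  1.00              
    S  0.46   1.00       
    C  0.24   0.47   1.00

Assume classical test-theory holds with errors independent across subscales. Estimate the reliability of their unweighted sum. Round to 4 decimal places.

0.7820

Var(I+S+C) = 7.4² + 7.9² + 13.3² + 2·[7.4·7.9·0.46 + 7.4·13.3·0.24 + 7.9·13.3·0.47] = 294.06 + 199.791 = 493.851.
Because errors are independent across components, Cov(Tᵢ,Tⱼ) = Cov(Xᵢ,Xⱼ); the off-diagonal part of the true-score variance is the same as above.
True-score variance = [7.4²·0.63 + 7.9²·0.79 + 13.3²·0.58] + 199.791 = 186.399 + 199.791 = 386.19.
Reliability = 386.19 / 493.851 = 0.7820.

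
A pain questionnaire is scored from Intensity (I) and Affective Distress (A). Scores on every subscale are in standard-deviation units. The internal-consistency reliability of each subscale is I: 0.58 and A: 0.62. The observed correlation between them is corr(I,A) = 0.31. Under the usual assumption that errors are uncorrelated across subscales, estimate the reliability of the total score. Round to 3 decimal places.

0.695

Var(I+A) = 2 + 2·[0.31] = 2 + 0.62 = 2.62.
Under uncorrelated errors the observed covariances equal the true-score covariances, so only the own-variance terms attenuate.
True-score variance = [0.58 + 0.62] + 0.62 = 1.2 + 0.62 = 1.82.
Reliability = 1.82 / 2.62 = 0.695.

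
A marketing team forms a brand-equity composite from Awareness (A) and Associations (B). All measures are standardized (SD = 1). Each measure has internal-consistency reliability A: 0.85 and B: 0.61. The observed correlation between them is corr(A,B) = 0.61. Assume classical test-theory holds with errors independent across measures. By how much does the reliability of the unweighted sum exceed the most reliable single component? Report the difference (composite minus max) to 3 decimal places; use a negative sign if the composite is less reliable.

Var(sum) = 2 + 1.22 = 3.22; true-score variance = 1.46 + 1.22 = 2.68; composite reliability = 0.8323.
Max component reliability = 0.8500.
Difference = 0.8323 − 0.8500 = -0.018.

-0.018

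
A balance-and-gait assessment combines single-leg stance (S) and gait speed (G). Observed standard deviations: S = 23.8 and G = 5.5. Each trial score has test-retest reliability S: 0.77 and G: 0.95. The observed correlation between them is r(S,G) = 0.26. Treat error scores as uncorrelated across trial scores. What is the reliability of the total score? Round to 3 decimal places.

Var(S+G) = 23.8² + 5.5² + 2·[23.8·5.5·0.26] = 596.69 + 68.068 = 664.758.
Under uncorrelated errors the observed covariances equal the true-score covariances, so only the own-variance terms attenuate.
True-score variance = [23.8²·0.77 + 5.5²·0.95] + 68.068 = 464.896 + 68.068 = 532.964.
Reliability = 532.964 / 664.758 = 0.802.

0.802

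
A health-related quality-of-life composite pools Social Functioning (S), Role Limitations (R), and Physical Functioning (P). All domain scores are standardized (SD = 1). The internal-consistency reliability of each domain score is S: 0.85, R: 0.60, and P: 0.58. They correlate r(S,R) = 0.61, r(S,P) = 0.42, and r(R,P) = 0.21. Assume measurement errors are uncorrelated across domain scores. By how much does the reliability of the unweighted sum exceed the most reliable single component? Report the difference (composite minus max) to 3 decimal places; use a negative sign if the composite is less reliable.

Var(sum) = 3 + 2.48 = 5.48; true-score variance = 2.03 + 2.48 = 4.51; composite reliability = 0.8230.
Max component reliability = 0.8500.
Difference = 0.8230 − 0.8500 = -0.027.

-0.027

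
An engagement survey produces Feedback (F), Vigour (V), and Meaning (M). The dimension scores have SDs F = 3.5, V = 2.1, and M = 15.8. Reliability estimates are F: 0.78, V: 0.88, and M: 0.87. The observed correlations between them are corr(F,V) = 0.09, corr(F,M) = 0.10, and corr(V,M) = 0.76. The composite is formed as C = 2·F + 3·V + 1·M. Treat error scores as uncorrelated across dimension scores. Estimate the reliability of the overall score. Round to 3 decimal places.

0.908

Var(C) = 2²·3.5² + 3²·2.1² + 15.8² + 2·[6·3.5·2.1·0.09 + 2·3.5·15.8·0.10 + 3·2.1·15.8·0.76] = 338.33 + 181.359 = 519.689.
With uncorrelated errors the cross-covariances are all true-score covariance, so they carry over unchanged; only the diagonal terms shrink to ρᵢσᵢ².
True-score variance = [2²·3.5²·0.78 + 3²·2.1²·0.88 + 15.8²·0.87] + 181.359 = 290.334 + 181.359 = 471.693.
Reliability = 471.693 / 519.689 = 0.908.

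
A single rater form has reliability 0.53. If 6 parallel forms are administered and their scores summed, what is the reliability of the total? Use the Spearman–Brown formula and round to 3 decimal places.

0.871

ρ_k = kρ / (1 + (k−1)ρ) = 6·0.53 / (1 + 5·0.53) = 3.180 / 3.650 = 0.871.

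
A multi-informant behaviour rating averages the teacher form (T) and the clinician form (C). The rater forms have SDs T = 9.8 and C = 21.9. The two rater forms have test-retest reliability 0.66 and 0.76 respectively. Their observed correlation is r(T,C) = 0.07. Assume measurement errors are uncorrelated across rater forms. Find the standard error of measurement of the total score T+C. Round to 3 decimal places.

12.156

Var(total) = 575.65 + 30.0468 = 605.697.
True-score variance = 427.89 + 30.0468 = 457.937, so reliability = 0.7560.
Error variance = 605.697 − 457.937 = 147.76; SEM = √147.76 = 12.156.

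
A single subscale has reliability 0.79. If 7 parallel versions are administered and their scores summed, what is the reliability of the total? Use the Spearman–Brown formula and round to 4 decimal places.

0.9634

ρ_k = kρ / (1 + (k−1)ρ) = 7·0.79 / (1 + 6·0.79) = 5.530 / 5.740 = 0.9634.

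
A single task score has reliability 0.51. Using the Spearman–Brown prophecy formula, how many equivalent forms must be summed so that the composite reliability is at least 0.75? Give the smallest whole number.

k ≥ ρ*(1−ρ₁)/(ρ₁(1−ρ*)) = 0.75·0.49 / (0.51·0.25) = 2.882.
Smallest integer k = 3.

3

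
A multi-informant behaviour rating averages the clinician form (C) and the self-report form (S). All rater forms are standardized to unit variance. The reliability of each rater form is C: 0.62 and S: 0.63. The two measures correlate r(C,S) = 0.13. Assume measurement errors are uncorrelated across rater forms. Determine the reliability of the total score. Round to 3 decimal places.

0.668

Var(C+S) = 2 + 2·[0.13] = 2 + 0.26 = 2.26.
With uncorrelated errors the cross-covariances are all true-score covariance, so they carry over unchanged; only the diagonal terms shrink to ρᵢσᵢ².
True-score variance = [0.62 + 0.63] + 0.26 = 1.25 + 0.26 = 1.51.
Reliability = 1.51 / 2.26 = 0.668.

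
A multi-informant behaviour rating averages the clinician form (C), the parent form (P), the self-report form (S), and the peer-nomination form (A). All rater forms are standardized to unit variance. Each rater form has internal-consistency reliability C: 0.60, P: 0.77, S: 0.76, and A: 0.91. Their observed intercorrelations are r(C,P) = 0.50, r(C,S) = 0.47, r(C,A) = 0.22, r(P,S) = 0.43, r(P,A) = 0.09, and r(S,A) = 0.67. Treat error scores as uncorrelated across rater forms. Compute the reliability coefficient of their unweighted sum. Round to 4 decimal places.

0.8904

Var(C+P+S+A) = 4 + 2·[0.50 + 0.47 + 0.22 + 0.43 + 0.09 + 0.67] = 4 + 4.76 = 8.76.
Under uncorrelated errors the observed covariances equal the true-score covariances, so only the own-variance terms attenuate.
True-score variance = [0.60 + 0.77 + 0.76 + 0.91] + 4.76 = 3.04 + 4.76 = 7.8.
Reliability = 7.8 / 8.76 = 0.8904.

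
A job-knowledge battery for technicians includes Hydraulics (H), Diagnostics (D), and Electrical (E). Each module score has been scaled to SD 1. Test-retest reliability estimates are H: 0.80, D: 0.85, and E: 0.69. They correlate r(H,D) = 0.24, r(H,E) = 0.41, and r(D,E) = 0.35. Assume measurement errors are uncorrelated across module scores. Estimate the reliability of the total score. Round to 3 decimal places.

0.868

Var(H+D+E) = 3 + 2·[0.24 + 0.41 + 0.35] = 3 + 2 = 5.
With uncorrelated errors the cross-covariances are all true-score covariance, so they carry over unchanged; only the diagonal terms shrink to ρᵢσᵢ².
True-score variance = [0.80 + 0.85 + 0.69] + 2 = 2.34 + 2 = 4.34.
Reliability = 4.34 / 5 = 0.868.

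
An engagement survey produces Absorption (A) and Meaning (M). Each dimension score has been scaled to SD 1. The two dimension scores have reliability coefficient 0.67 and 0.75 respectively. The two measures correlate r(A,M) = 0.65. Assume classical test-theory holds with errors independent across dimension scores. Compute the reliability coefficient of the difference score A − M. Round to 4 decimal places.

0.1714

Var(A−M) = 1 + 1 − 2·0.65 = 2 − 1.3 = 0.7.
Because errors are independent across components, Cov(Tᵢ,Tⱼ) = Cov(Xᵢ,Xⱼ); the off-diagonal part of the true-score variance is the same as above.
True-score variance = [0.67 + 0.75] − 1.3 = 1.42 − 1.3 = 0.12.
Reliability = 0.12 / 0.7 = 0.1714.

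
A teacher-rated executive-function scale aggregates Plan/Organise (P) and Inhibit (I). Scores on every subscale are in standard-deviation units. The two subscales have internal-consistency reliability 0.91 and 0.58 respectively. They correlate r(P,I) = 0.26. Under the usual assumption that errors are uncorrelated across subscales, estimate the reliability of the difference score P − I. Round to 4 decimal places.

Var(P−I) = 1 + 1 − 2·0.26 = 2 − 0.52 = 1.48.
With uncorrelated errors the cross-covariances are all true-score covariance, so they carry over unchanged; only the diagonal terms shrink to ρᵢσᵢ².
True-score variance = [0.91 + 0.58] − 0.52 = 1.49 − 0.52 = 0.97.
Reliability = 0.97 / 1.48 = 0.6554.

0.6554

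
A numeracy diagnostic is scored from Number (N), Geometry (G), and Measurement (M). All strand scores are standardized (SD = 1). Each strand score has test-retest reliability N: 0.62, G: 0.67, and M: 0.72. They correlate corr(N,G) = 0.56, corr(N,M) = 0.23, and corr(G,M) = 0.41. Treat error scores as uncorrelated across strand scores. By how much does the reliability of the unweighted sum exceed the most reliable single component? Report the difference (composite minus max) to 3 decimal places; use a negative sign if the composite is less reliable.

Var(sum) = 3 + 2.4 = 5.4; true-score variance = 2.01 + 2.4 = 4.41; composite reliability = 0.8167.
Max component reliability = 0.7200.
Difference = 0.8167 − 0.7200 = 0.097.

0.097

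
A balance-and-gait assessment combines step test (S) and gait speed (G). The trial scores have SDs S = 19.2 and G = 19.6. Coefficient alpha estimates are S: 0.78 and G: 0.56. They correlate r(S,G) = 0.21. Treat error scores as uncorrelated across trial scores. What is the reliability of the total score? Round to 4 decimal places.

Var(S+G) = 19.2² + 19.6² + 2·[19.2·19.6·0.21] = 752.8 + 158.054 = 910.854.
Because errors are independent across components, Cov(Tᵢ,Tⱼ) = Cov(Xᵢ,Xⱼ); the off-diagonal part of the true-score variance is the same as above.
True-score variance = [19.2²·0.78 + 19.6²·0.56] + 158.054 = 502.669 + 158.054 = 660.723.
Reliability = 660.723 / 910.854 = 0.7254.

0.7254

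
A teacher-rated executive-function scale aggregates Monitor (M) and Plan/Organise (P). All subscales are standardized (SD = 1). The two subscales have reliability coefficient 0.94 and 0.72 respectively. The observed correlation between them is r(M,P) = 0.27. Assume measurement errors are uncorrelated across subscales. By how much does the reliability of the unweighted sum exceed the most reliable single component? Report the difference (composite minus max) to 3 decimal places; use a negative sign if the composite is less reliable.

Var(sum) = 2 + 0.54 = 2.54; true-score variance = 1.66 + 0.54 = 2.2; composite reliability = 0.8661.
Max component reliability = 0.9400.
Difference = 0.8661 − 0.9400 = -0.074.

-0.074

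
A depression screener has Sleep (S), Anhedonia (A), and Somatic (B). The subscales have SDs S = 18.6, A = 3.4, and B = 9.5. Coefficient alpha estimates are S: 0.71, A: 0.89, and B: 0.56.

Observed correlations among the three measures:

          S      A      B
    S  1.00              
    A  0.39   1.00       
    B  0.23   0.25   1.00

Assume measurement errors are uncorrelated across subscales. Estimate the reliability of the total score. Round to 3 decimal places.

0.762

Var(S+A+B) = 18.6² + 3.4² + 9.5² + 2·[18.6·3.4·0.39 + 18.6·9.5·0.23 + 3.4·9.5·0.25] = 447.77 + 146.759 = 594.529.
Under uncorrelated errors the observed covariances equal the true-score covariances, so only the own-variance terms attenuate.
True-score variance = [18.6²·0.71 + 3.4²·0.89 + 9.5²·0.56] + 146.759 = 306.46 + 146.759 = 453.219.
Reliability = 453.219 / 594.529 = 0.762.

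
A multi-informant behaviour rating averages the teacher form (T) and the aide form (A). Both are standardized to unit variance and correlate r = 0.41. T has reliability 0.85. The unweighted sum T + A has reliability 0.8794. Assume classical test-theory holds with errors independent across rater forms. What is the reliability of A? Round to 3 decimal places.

Var(T+A) = 2 + 2·0.41 = 2.820.
True-score variance = ρ_T + ρ_A + 2·0.41, so 0.8794 = (0.85 + ρ_A + 0.82) / 2.820.
ρ_A = 0.8794·2.820 − 0.85 − 0.82 = 0.810.

0.810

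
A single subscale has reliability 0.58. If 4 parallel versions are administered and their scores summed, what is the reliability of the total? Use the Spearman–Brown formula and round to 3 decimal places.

0.847

ρ_k = kρ / (1 + (k−1)ρ) = 4·0.58 / (1 + 3·0.58) = 2.320 / 2.740 = 0.847.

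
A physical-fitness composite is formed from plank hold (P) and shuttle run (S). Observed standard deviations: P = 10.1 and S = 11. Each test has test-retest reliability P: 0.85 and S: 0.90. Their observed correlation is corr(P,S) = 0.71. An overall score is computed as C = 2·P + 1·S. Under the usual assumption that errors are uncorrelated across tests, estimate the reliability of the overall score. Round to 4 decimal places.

0.9132

Var(C) = 2²·10.1² + 11² + 2·[2·10.1·11·0.71] = 529.04 + 315.524 = 844.564.
With uncorrelated errors the cross-covariances are all true-score covariance, so they carry over unchanged; only the diagonal terms shrink to ρᵢσᵢ².
True-score variance = [2²·10.1²·0.85 + 11²·0.90] + 315.524 = 455.734 + 315.524 = 771.258.
Reliability = 771.258 / 844.564 = 0.9132.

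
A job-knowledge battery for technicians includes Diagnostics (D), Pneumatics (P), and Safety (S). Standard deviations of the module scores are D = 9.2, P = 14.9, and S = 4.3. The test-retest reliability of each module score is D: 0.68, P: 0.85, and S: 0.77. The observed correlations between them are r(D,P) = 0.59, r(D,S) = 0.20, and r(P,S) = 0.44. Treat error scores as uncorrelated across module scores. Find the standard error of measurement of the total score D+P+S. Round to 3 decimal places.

Var(total) = 325.14 + 233.96 = 559.1.
True-score variance = 260.501 + 233.96 = 494.461, so reliability = 0.8844.
Error variance = 559.1 − 494.461 = 64.639; SEM = √64.639 = 8.040.

8.040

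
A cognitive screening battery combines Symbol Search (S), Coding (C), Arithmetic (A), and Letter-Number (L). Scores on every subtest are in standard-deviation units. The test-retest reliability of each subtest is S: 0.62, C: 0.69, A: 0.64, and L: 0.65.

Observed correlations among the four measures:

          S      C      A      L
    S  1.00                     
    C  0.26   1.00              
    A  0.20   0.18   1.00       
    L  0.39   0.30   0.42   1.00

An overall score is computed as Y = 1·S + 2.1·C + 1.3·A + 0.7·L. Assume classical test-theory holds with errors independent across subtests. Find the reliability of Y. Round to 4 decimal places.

Var(Y) = 1 + 2.1² + 1.3² + 0.7² + 2·[2.1·0.26 + 1.3·0.20 + 0.7·0.39 + 2.73·0.18 + 1.47·0.30 + 0.91·0.42] = 7.59 + 4.7872 = 12.3772.
With uncorrelated errors the cross-covariances are all true-score covariance, so they carry over unchanged; only the diagonal terms shrink to ρᵢσᵢ².
True-score variance = [0.62 + 2.1²·0.69 + 1.3²·0.64 + 0.7²·0.65] + 4.7872 = 5.063 + 4.7872 = 9.8502.
Reliability = 9.8502 / 12.3772 = 0.7958.

0.7958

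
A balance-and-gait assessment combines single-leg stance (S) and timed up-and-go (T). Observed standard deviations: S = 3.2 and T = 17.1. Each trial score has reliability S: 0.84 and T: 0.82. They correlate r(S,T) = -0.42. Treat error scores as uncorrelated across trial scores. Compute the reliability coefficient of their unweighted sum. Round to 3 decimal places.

Var(S+T) = 3.2² + 17.1² + 2·[3.2·17.1·(-0.42)] = 302.65 − 45.9648 = 256.685.
With uncorrelated errors the cross-covariances are all true-score covariance, so they carry over unchanged; only the diagonal terms shrink to ρᵢσᵢ².
True-score variance = [3.2²·0.84 + 17.1²·0.82] − 45.9648 = 248.378 − 45.9648 = 202.413.
Reliability = 202.413 / 256.685 = 0.789.

0.789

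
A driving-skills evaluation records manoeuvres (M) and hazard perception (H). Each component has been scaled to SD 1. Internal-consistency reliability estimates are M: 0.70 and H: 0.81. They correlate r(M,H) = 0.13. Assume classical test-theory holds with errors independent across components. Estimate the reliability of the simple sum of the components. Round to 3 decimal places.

Var(M+H) = 2 + 2·[0.13] = 2 + 0.26 = 2.26.
Under uncorrelated errors the observed covariances equal the true-score covariances, so only the own-variance terms attenuate.
True-score variance = [0.70 + 0.81] + 0.26 = 1.51 + 0.26 = 1.77.
Reliability = 1.77 / 2.26 = 0.783.

0.783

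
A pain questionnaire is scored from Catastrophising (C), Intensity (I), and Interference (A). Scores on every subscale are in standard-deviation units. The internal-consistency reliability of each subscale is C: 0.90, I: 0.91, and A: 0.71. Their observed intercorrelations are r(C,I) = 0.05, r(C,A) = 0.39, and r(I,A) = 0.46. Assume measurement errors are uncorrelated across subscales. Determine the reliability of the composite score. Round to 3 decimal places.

Var(C+I+A) = 3 + 2·[0.05 + 0.39 + 0.46] = 3 + 1.8 = 4.8.
Because errors are independent across components, Cov(Tᵢ,Tⱼ) = Cov(Xᵢ,Xⱼ); the off-diagonal part of the true-score variance is the same as above.
True-score variance = [0.90 + 0.91 + 0.71] + 1.8 = 2.52 + 1.8 = 4.32.
Reliability = 4.32 / 4.8 = 0.900.

0.900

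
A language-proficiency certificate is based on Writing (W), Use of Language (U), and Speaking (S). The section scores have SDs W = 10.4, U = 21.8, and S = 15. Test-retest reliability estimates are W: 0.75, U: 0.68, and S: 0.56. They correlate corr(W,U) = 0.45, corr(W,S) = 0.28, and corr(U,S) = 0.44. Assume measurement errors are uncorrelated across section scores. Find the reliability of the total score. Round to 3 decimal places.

0.800

Var(W+U+S) = 10.4² + 21.8² + 15² + 2·[10.4·21.8·0.45 + 10.4·15·0.28 + 21.8·15·0.44] = 808.4 + 579.168 = 1387.57.
Because errors are independent across components, Cov(Tᵢ,Tⱼ) = Cov(Xᵢ,Xⱼ); the off-diagonal part of the true-score variance is the same as above.
True-score variance = [10.4²·0.75 + 21.8²·0.68 + 15²·0.56] + 579.168 = 530.283 + 579.168 = 1109.45.
Reliability = 1109.45 / 1387.57 = 0.800.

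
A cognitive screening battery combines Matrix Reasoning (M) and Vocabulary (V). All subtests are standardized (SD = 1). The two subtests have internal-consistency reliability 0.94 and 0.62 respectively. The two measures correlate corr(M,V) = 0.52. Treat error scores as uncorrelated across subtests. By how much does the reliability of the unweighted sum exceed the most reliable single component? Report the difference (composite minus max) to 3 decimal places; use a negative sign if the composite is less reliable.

Var(sum) = 2 + 1.04 = 3.04; true-score variance = 1.56 + 1.04 = 2.6; composite reliability = 0.8553.
Max component reliability = 0.9400.
Difference = 0.8553 − 0.9400 = -0.085.

-0.085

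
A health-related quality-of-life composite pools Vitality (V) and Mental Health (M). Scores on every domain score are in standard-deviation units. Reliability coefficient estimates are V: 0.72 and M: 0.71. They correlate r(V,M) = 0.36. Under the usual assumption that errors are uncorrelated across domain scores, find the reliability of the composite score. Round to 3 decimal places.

Var(V+M) = 2 + 2·[0.36] = 2 + 0.72 = 2.72.
Under uncorrelated errors the observed covariances equal the true-score covariances, so only the own-variance terms attenuate.
True-score variance = [0.72 + 0.71] + 0.72 = 1.43 + 0.72 = 2.15.
Reliability = 2.15 / 2.72 = 0.790.

0.790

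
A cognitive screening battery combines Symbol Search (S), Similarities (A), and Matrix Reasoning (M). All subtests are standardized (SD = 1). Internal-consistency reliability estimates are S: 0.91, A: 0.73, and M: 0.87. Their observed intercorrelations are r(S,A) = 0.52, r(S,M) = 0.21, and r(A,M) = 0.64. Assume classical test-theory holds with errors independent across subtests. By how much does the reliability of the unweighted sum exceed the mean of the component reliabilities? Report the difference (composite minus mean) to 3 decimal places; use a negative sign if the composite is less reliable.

Var(sum) = 3 + 2.74 = 5.74; true-score variance = 2.51 + 2.74 = 5.25; composite reliability = 0.9146.
Mean component reliability = 0.8367.
Difference = 0.9146 − 0.8367 = 0.078.

0.078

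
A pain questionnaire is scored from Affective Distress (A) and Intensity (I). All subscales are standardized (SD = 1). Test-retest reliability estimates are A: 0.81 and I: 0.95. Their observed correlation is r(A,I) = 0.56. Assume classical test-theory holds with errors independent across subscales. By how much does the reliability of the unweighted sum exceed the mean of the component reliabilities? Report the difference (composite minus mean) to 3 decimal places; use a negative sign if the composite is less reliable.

0.043

Var(sum) = 2 + 1.12 = 3.12; true-score variance = 1.76 + 1.12 = 2.88; composite reliability = 0.9231.
Mean component reliability = 0.8800.
Difference = 0.9231 − 0.8800 = 0.043.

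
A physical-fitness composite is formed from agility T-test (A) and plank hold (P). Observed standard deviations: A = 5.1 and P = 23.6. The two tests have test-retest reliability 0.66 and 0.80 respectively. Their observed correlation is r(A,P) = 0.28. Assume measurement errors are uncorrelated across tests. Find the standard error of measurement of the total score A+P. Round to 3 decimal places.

Var(total) = 582.97 + 67.4016 = 650.372.
True-score variance = 462.735 + 67.4016 = 530.136, so reliability = 0.8151.
Error variance = 650.372 − 530.136 = 120.235; SEM = √120.235 = 10.965.

10.965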